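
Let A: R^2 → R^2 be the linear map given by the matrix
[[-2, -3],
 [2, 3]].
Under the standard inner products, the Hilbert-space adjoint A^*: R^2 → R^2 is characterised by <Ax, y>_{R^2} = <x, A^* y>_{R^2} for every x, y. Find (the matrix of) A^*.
A^* = A^T =
[[-2, 2],
 [-3, 3]]

For real matrices with standard dot products, the defining identity <Ax, y> = <x, A^* y> gives (Ax)^T y = x^T (A^*) y, i.e. x^T A^T y = x^T (A^*) y. Since this holds for all x, y, we must have A^* = A^T. Therefore
A^* =
[[-2, 2],
 [-3, 3]].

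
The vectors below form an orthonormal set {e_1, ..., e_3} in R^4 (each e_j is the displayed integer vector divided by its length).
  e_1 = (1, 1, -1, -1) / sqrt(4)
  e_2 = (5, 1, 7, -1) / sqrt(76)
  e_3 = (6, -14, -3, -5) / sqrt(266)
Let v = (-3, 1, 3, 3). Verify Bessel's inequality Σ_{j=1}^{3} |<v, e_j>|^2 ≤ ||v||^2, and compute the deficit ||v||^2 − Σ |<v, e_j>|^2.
Σ |<v, e_j>|^2 = 28; ||v||^2 = 28; deficit = 0

Write each e_j = u_j / sqrt(<u_j, u_j>) where u_j is the displayed integer vector. Then <v, e_j> = <v, u_j> / sqrt(<u_j, u_j>), so |<v, e_j>|^2 = <v, u_j>^2 / <u_j, u_j>.
Coefficients: <v, e_1> = -8/sqrt(4), <v, e_2> = 4/sqrt(76), <v, e_3> = -56/sqrt(266).
Square and sum: Σ |<v, e_j>|^2 = 28.
Compute ||v||^2 = v·v = 28.
Deficit = 28 − 28 = 0 ≥ 0, confirming Bessel's inequality. (The deficit equals ||v − Σ <v,e_j> e_j||^2, the squared distance from v to span{e_j}.)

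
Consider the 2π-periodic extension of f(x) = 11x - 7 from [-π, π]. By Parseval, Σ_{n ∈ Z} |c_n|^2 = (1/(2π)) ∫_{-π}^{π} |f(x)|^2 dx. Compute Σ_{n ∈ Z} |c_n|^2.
Σ |c_n|^2 = 121π^2/3 + 49

Expand and integrate term by term over [-π, π]:
  ∫ (11x)^2 dx = 121·(2π^3/3); ∫ 2·11·(-7)·x dx = 0 (odd integrand); ∫ (-7)^2 dx = 49·2π.
So (1/(2π)) ∫_{-π}^{π} (11x - 7)^2 dx = 121π^2/3 + 49 = 121π^2/3 + 49.
Parseval ⇒ Σ |c_n|^2 = 121π^2/3 + 49.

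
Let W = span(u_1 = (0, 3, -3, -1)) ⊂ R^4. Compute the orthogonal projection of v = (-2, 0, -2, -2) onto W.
proj_W(v) = (0, 24/19, -24/19, -8/19)

Set up U = [u_1 | ... | u_1] ∈ R^(4×1). The projector onto W = col(U) is P = U (U^T U)^(-1) U^T.
Compute U^T U =
  [19],
and U^T v = (8).
Solve U^T U · c = U^T v for the coefficients: c = (8/19). The projection is proj_W(v) = U c.
Check: (v - proj_W(v)) · u_1 = 0  (should be 0).
Result: proj_W(v) = (0, 24/19, -24/19, -8/19).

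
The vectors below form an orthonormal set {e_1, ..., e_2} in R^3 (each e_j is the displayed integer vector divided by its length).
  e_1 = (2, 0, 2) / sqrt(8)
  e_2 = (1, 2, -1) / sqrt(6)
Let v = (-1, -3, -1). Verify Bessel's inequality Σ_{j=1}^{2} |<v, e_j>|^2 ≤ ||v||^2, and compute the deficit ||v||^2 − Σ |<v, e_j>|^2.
Σ |<v, e_j>|^2 = 8; ||v||^2 = 11; deficit = 3

Write each e_j = u_j / sqrt(<u_j, u_j>) where u_j is the displayed integer vector. Then <v, e_j> = <v, u_j> / sqrt(<u_j, u_j>), so |<v, e_j>|^2 = <v, u_j>^2 / <u_j, u_j>.
Coefficients: <v, e_1> = -4/sqrt(8), <v, e_2> = -6/sqrt(6).
Square and sum: Σ |<v, e_j>|^2 = 8.
Compute ||v||^2 = v·v = 11.
Deficit = 11 − 8 = 3 ≥ 0, confirming Bessel's inequality. (The deficit equals ||v − Σ <v,e_j> e_j||^2, the squared distance from v to span{e_j}.)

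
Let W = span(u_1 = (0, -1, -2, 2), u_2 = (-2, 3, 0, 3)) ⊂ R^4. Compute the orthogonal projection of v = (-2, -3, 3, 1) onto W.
proj_W(v) = (10/63, -29/189, 32/189, -11/27)

Set up U = [u_1 | ... | u_2] ∈ R^(4×2). The projector onto W = col(U) is P = U (U^T U)^(-1) U^T.
Compute U^T U =
  [9, 3]
  [3, 22],
and U^T v = (-1, -2).
Solve U^T U · c = U^T v for the coefficients: c = (-16/189, -5/63). The projection is proj_W(v) = U c.
Check: (v - proj_W(v)) · u_1 = 0  (should be 0).
Check: (v - proj_W(v)) · u_2 = 0  (should be 0).
Result: proj_W(v) = (10/63, -29/189, 32/189, -11/27).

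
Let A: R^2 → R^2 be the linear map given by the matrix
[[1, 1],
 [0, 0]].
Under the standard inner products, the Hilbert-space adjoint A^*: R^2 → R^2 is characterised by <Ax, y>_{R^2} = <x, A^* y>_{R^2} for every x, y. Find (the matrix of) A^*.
A^* = A^T =
[[1, 0],
 [1, 0]]

For real matrices with standard dot products, the defining identity <Ax, y> = <x, A^* y> gives (Ax)^T y = x^T (A^*) y, i.e. x^T A^T y = x^T (A^*) y. Since this holds for all x, y, we must have A^* = A^T. Therefore
A^* =
[[1, 0],
 [1, 0]].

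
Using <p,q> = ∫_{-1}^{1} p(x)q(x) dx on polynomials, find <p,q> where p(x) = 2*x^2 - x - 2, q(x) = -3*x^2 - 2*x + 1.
<p,q> = 4/15

Expand the product: p(x)·q(x) = -6*x^4 - x^3 + 10*x^2 + 3*x - 2.
∫_{-1}^{1} of each monomial x^k gives [2/(k+1) if k even, 0 if k odd]. Integrating term-by-term (or equivalently evaluating the antiderivative F(x) = -6*x^5/5 - x^4/4 + 10*x^3/3 + 3*x^2/2 - 2*x at the endpoints):
  F(1) − F(−1) = 83/60 − (67/60) = 4/15.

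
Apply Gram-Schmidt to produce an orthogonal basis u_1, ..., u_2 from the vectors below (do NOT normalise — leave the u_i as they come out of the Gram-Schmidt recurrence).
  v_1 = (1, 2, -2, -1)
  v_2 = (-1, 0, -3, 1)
Orthogonal basis:
  u_1 = (1, 2, -2, -1)
  u_2 = (-7/5, -4/5, -11/5, 7/5)

Apply the Gram-Schmidt recurrence
  u_1 = v_1
  u_i = v_i − Σ_{j<i} ((v_i · u_j) / (u_j · u_j)) · u_j.

Step by step this gives:
  u_1 = (1, 2, -2, -1)
  u_2 = (-7/5, -4/5, -11/5, 7/5)

Orthogonality check:
  u_2 · u_1 = 0 (should be 0)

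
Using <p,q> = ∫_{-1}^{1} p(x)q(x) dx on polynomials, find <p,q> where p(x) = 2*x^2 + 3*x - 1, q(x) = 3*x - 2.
<p,q> = 22/3

Expand the product: p(x)·q(x) = 6*x^3 + 5*x^2 - 9*x + 2.
∫_{-1}^{1} of each monomial x^k gives [2/(k+1) if k even, 0 if k odd]. Integrating term-by-term (or equivalently evaluating the antiderivative F(x) = 3*x^4/2 + 5*x^3/3 - 9*x^2/2 + 2*x at the endpoints):
  F(1) − F(−1) = 2/3 − (-20/3) = 22/3.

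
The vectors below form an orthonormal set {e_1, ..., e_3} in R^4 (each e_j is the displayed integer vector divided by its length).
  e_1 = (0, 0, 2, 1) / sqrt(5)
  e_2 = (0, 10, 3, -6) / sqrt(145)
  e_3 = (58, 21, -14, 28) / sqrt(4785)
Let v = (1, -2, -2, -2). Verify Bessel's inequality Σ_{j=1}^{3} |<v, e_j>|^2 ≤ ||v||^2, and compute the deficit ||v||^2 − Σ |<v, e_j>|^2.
Σ |<v, e_j>|^2 = 472/55; ||v||^2 = 13; deficit = 243/55

Write each e_j = u_j / sqrt(<u_j, u_j>) where u_j is the displayed integer vector. Then <v, e_j> = <v, u_j> / sqrt(<u_j, u_j>), so |<v, e_j>|^2 = <v, u_j>^2 / <u_j, u_j>.
Coefficients: <v, e_1> = -6/sqrt(5), <v, e_2> = -14/sqrt(145), <v, e_3> = -12/sqrt(4785).
Square and sum: Σ |<v, e_j>|^2 = 472/55.
Compute ||v||^2 = v·v = 13.
Deficit = 13 − 472/55 = 243/55 ≥ 0, confirming Bessel's inequality. (The deficit equals ||v − Σ <v,e_j> e_j||^2, the squared distance from v to span{e_j}.)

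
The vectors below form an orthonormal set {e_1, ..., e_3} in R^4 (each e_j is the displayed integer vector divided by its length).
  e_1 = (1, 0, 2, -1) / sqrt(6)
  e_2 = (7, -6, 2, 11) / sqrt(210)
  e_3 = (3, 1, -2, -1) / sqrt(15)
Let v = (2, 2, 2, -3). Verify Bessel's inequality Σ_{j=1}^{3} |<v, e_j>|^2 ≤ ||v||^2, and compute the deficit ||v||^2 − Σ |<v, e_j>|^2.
Σ |<v, e_j>|^2 = 425/21; ||v||^2 = 21; deficit = 16/21

Write each e_j = u_j / sqrt(<u_j, u_j>) where u_j is the displayed integer vector. Then <v, e_j> = <v, u_j> / sqrt(<u_j, u_j>), so |<v, e_j>|^2 = <v, u_j>^2 / <u_j, u_j>.
Coefficients: <v, e_1> = 9/sqrt(6), <v, e_2> = -27/sqrt(210), <v, e_3> = 7/sqrt(15).
Square and sum: Σ |<v, e_j>|^2 = 425/21.
Compute ||v||^2 = v·v = 21.
Deficit = 21 − 425/21 = 16/21 ≥ 0, confirming Bessel's inequality. (The deficit equals ||v − Σ <v,e_j> e_j||^2, the squared distance from v to span{e_j}.)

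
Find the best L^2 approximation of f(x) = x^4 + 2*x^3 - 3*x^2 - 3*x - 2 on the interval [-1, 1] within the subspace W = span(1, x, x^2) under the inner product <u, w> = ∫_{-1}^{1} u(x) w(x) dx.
g(x) = -15*x^2/7 - 9*x/5 - 73/35

The best approximation g ∈ W is the orthogonal projection of f onto W. Writing g = a_0 + a_1 x + a_2 x^2, the coefficients solve the normal equations G · a = b where
  G_{ij} = <φ_i, φ_j> and b_i = <f, φ_i>, with φ_0 = 1, φ_1 = x, φ_2 = x^2.
G =
  [2, 0, 2/3]
  [0, 2/3, 0]
  [2/3, 0, 2/5],
b = (-28/5, -6/5, -236/105).
Solving gives a_0 = -73/35, a_1 = -9/5, a_2 = -15/7, so
  g(x) = -15*x^2/7 - 9*x/5 - 73/35.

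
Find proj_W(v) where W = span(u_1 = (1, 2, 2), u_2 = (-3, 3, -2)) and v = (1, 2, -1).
proj_W(v) = (-73/197, 286/197, 46/197)

Set up U = [u_1 | ... | u_2] ∈ R^(3×2). The projector onto W = col(U) is P = U (U^T U)^(-1) U^T.
Compute U^T U =
  [9, -1]
  [-1, 22],
and U^T v = (3, 5).
Solve U^T U · c = U^T v for the coefficients: c = (71/197, 48/197). The projection is proj_W(v) = U c.
Check: (v - proj_W(v)) · u_1 = 0  (should be 0).
Check: (v - proj_W(v)) · u_2 = 0  (should be 0).
Result: proj_W(v) = (-73/197, 286/197, 46/197).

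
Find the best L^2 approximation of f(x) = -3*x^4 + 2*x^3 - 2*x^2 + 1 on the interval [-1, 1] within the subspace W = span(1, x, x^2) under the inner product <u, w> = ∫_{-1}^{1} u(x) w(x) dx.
g(x) = -32*x^2/7 + 6*x/5 + 44/35

The best approximation g ∈ W is the orthogonal projection of f onto W. Writing g = a_0 + a_1 x + a_2 x^2, the coefficients solve the normal equations G · a = b where
  G_{ij} = <φ_i, φ_j> and b_i = <f, φ_i>, with φ_0 = 1, φ_1 = x, φ_2 = x^2.
G =
  [2, 0, 2/3]
  [0, 2/3, 0]
  [2/3, 0, 2/5],
b = (-8/15, 4/5, -104/105).
Solving gives a_0 = 44/35, a_1 = 6/5, a_2 = -32/7, so
  g(x) = -32*x^2/7 + 6*x/5 + 44/35.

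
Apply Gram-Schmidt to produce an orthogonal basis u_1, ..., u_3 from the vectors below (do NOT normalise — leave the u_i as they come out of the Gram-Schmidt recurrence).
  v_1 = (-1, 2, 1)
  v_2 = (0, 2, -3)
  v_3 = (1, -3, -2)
Orthogonal basis:
  u_1 = (-1, 2, 1)
  u_2 = (1/6, 5/3, -19/6)
  u_3 = (-40/77, -15/77, -10/77)

Apply the Gram-Schmidt recurrence
  u_1 = v_1
  u_i = v_i − Σ_{j<i} ((v_i · u_j) / (u_j · u_j)) · u_j.

Step by step this gives:
  u_1 = (-1, 2, 1)
  u_2 = (1/6, 5/3, -19/6)
  u_3 = (-40/77, -15/77, -10/77)

Orthogonality check:
  u_2 · u_1 = 0 (should be 0)
  u_3 · u_1 = 0 (should be 0)
  u_3 · u_2 = 0 (should be 0)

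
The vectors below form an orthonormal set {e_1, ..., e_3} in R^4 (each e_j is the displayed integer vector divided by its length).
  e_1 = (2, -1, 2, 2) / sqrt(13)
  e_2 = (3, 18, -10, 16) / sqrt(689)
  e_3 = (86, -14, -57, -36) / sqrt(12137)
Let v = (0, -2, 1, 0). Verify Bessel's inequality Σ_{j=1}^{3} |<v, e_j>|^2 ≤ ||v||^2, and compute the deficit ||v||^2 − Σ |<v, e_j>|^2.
Σ |<v, e_j>|^2 = 1001/229; ||v||^2 = 5; deficit = 144/229

Write each e_j = u_j / sqrt(<u_j, u_j>) where u_j is the displayed integer vector. Then <v, e_j> = <v, u_j> / sqrt(<u_j, u_j>), so |<v, e_j>|^2 = <v, u_j>^2 / <u_j, u_j>.
Coefficients: <v, e_1> = 4/sqrt(13), <v, e_2> = -46/sqrt(689), <v, e_3> = -29/sqrt(12137).
Square and sum: Σ |<v, e_j>|^2 = 1001/229.
Compute ||v||^2 = v·v = 5.
Deficit = 5 − 1001/229 = 144/229 ≥ 0, confirming Bessel's inequality. (The deficit equals ||v − Σ <v,e_j> e_j||^2, the squared distance from v to span{e_j}.)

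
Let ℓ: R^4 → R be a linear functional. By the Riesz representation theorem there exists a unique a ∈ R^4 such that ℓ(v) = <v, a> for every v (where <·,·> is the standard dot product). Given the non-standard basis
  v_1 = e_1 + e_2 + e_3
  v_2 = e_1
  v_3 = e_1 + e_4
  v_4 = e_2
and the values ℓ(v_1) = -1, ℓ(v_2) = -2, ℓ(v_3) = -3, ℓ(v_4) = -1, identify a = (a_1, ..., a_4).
a = (-2, -1, 2, -1)

Write a = (a_1, ..., a_4) in the standard basis. For each basis vector v_i, ℓ(v_i) = <v_i, a> is a linear equation in the a_j's. Collect the n equations into a matrix system V a = ℓ, where row i of V is v_i (expressed in the standard basis). Since V is invertible (lower-triangular with 1s on the diagonal, up to permutation), solve by back-substitution:
  V =
[[1, 1, 1, 0],
 [1, 0, 0, 0],
 [1, 0, 0, 1],
 [0, 1, 0, 0]]
  V a = (-1, -2, -3, -1)
Solving gives a = (-2, -1, 2, -1).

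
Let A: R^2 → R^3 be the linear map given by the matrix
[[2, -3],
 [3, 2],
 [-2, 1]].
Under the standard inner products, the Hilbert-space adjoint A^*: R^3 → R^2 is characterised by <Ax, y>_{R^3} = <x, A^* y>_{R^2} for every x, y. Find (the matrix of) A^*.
A^* = A^T =
[[2, 3, -2],
 [-3, 2, 1]]

For real matrices with standard dot products, the defining identity <Ax, y> = <x, A^* y> gives (Ax)^T y = x^T (A^*) y, i.e. x^T A^T y = x^T (A^*) y. Since this holds for all x, y, we must have A^* = A^T. Therefore
A^* =
[[2, 3, -2],
 [-3, 2, 1]].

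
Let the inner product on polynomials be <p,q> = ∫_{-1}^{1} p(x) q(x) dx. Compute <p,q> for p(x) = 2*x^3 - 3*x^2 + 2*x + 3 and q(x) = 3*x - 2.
<p,q> = -8/5

Expand the product: p(x)·q(x) = 6*x^4 - 13*x^3 + 12*x^2 + 5*x - 6.
∫_{-1}^{1} of each monomial x^k gives [2/(k+1) if k even, 0 if k odd]. Integrating term-by-term (or equivalently evaluating the antiderivative F(x) = 6*x^5/5 - 13*x^4/4 + 4*x^3 + 5*x^2/2 - 6*x at the endpoints):
  F(1) − F(−1) = -31/20 − (1/20) = -8/5.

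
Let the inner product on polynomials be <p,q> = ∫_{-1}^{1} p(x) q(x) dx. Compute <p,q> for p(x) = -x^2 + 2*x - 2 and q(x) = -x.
<p,q> = -4/3

Expand the product: p(x)·q(x) = x^3 - 2*x^2 + 2*x.
∫_{-1}^{1} of each monomial x^k gives [2/(k+1) if k even, 0 if k odd]. Integrating term-by-term (or equivalently evaluating the antiderivative F(x) = x^4/4 - 2*x^3/3 + x^2 at the endpoints):
  F(1) − F(−1) = 7/12 − (23/12) = -4/3.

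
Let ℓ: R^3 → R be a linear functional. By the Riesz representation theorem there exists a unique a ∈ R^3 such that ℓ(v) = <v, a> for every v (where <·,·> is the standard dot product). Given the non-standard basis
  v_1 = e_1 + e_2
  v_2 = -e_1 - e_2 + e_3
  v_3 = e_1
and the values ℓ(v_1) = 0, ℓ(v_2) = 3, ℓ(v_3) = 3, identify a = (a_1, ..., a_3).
a = (3, -3, 3)

Write a = (a_1, ..., a_3) in the standard basis. For each basis vector v_i, ℓ(v_i) = <v_i, a> is a linear equation in the a_j's. Collect the n equations into a matrix system V a = ℓ, where row i of V is v_i (expressed in the standard basis). Since V is invertible (lower-triangular with 1s on the diagonal, up to permutation), solve by back-substitution:
  V =
[[1, 1, 0],
 [-1, -1, 1],
 [1, 0, 0]]
  V a = (0, 3, 3)
Solving gives a = (3, -3, 3).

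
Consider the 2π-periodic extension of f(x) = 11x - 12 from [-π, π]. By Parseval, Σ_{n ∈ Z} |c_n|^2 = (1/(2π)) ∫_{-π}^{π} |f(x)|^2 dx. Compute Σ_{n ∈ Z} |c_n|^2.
Σ |c_n|^2 = 121π^2/3 + 144

Expand and integrate term by term over [-π, π]:
  ∫ (11x)^2 dx = 121·(2π^3/3); ∫ 2·11·(-12)·x dx = 0 (odd integrand); ∫ (-12)^2 dx = 144·2π.
So (1/(2π)) ∫_{-π}^{π} (11x - 12)^2 dx = 121π^2/3 + 144 = 121π^2/3 + 144.
Parseval ⇒ Σ |c_n|^2 = 121π^2/3 + 144.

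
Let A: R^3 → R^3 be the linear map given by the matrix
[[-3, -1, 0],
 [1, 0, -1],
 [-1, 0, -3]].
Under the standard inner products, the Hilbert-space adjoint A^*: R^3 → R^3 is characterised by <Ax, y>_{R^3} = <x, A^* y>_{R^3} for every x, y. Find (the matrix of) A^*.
A^* = A^T =
[[-3, 1, -1],
 [-1, 0, 0],
 [0, -1, -3]]

For real matrices with standard dot products, the defining identity <Ax, y> = <x, A^* y> gives (Ax)^T y = x^T (A^*) y, i.e. x^T A^T y = x^T (A^*) y. Since this holds for all x, y, we must have A^* = A^T. Therefore
A^* =
[[-3, 1, -1],
 [-1, 0, 0],
 [0, -1, -3]].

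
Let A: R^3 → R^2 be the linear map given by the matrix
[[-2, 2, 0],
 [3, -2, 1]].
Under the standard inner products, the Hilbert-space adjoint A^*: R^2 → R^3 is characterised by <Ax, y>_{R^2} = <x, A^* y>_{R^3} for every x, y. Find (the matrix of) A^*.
A^* = A^T =
[[-2, 3],
 [2, -2],
 [0, 1]]

For real matrices with standard dot products, the defining identity <Ax, y> = <x, A^* y> gives (Ax)^T y = x^T (A^*) y, i.e. x^T A^T y = x^T (A^*) y. Since this holds for all x, y, we must have A^* = A^T. Therefore
A^* =
[[-2, 3],
 [2, -2],
 [0, 1]].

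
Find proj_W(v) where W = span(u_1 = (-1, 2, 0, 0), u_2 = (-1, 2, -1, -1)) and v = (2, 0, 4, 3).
proj_W(v) = (2/5, -4/5, 7/2, 7/2)

Set up U = [u_1 | ... | u_2] ∈ R^(4×2). The projector onto W = col(U) is P = U (U^T U)^(-1) U^T.
Compute U^T U =
  [5, 5]
  [5, 7],
and U^T v = (-2, -9).
Solve U^T U · c = U^T v for the coefficients: c = (31/10, -7/2). The projection is proj_W(v) = U c.
Check: (v - proj_W(v)) · u_1 = 0  (should be 0).
Check: (v - proj_W(v)) · u_2 = 0  (should be 0).
Result: proj_W(v) = (2/5, -4/5, 7/2, 7/2).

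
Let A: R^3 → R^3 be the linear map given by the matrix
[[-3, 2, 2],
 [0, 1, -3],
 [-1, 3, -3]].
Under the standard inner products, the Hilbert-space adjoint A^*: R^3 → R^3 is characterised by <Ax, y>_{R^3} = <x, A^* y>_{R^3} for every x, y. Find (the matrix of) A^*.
A^* = A^T =
[[-3, 0, -1],
 [2, 1, 3],
 [2, -3, -3]]

For real matrices with standard dot products, the defining identity <Ax, y> = <x, A^* y> gives (Ax)^T y = x^T (A^*) y, i.e. x^T A^T y = x^T (A^*) y. Since this holds for all x, y, we must have A^* = A^T. Therefore
A^* =
[[-3, 0, -1],
 [2, 1, 3],
 [2, -3, -3]].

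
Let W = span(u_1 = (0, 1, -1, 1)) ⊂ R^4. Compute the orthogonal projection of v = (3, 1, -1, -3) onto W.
proj_W(v) = (0, -1/3, 1/3, -1/3)

Set up U = [u_1 | ... | u_1] ∈ R^(4×1). The projector onto W = col(U) is P = U (U^T U)^(-1) U^T.
Compute U^T U =
  [3],
and U^T v = (-1).
Solve U^T U · c = U^T v for the coefficients: c = (-1/3). The projection is proj_W(v) = U c.
Check: (v - proj_W(v)) · u_1 = 0  (should be 0).
Result: proj_W(v) = (0, -1/3, 1/3, -1/3).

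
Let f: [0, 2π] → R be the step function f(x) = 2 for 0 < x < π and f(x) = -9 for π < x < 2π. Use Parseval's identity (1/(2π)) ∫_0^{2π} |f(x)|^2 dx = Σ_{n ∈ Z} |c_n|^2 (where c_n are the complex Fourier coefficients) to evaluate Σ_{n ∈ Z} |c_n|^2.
Σ |c_n|^2 = 85/2

Parseval equates the L^2 energy of f (normalised by 1/(2π)) with the ℓ^2 sum of its Fourier coefficients: (1/(2π)) ∫_0^{2π} |f|^2 = Σ |c_n|^2.
Compute the left side: (1/(2π)) [∫_0^π 2^2 dx + ∫_π^{2π} (-9)^2 dx] = (1/(2π)) · (4π + 81π) = (4 + 81)/2 = 85/2.
So Σ_{n ∈ Z} |c_n|^2 = 85/2.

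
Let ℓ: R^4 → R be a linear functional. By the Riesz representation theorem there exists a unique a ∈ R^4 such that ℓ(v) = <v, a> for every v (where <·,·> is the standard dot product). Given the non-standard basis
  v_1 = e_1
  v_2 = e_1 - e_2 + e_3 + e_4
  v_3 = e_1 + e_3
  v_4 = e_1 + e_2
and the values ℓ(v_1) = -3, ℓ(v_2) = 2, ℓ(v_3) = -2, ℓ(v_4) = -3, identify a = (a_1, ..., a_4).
a = (-3, 0, 1, 4)

Write a = (a_1, ..., a_4) in the standard basis. For each basis vector v_i, ℓ(v_i) = <v_i, a> is a linear equation in the a_j's. Collect the n equations into a matrix system V a = ℓ, where row i of V is v_i (expressed in the standard basis). Since V is invertible (lower-triangular with 1s on the diagonal, up to permutation), solve by back-substitution:
  V =
[[1, 0, 0, 0],
 [1, -1, 1, 1],
 [1, 0, 1, 0],
 [1, 1, 0, 0]]
  V a = (-3, 2, -2, -3)
Solving gives a = (-3, 0, 1, 4).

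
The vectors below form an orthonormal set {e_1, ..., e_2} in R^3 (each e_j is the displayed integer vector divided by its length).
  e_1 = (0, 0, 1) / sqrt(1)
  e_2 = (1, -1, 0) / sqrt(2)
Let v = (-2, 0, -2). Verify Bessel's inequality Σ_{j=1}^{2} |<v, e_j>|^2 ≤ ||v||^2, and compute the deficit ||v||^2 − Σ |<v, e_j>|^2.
Σ |<v, e_j>|^2 = 6; ||v||^2 = 8; deficit = 2

Write each e_j = u_j / sqrt(<u_j, u_j>) where u_j is the displayed integer vector. Then <v, e_j> = <v, u_j> / sqrt(<u_j, u_j>), so |<v, e_j>|^2 = <v, u_j>^2 / <u_j, u_j>.
Coefficients: <v, e_1> = -2/sqrt(1), <v, e_2> = -2/sqrt(2).
Square and sum: Σ |<v, e_j>|^2 = 6.
Compute ||v||^2 = v·v = 8.
Deficit = 8 − 6 = 2 ≥ 0, confirming Bessel's inequality. (The deficit equals ||v − Σ <v,e_j> e_j||^2, the squared distance from v to span{e_j}.)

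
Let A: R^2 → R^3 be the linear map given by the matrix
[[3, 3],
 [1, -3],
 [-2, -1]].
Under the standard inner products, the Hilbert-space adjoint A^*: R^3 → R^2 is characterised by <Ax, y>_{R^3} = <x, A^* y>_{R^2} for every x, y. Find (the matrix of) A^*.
A^* = A^T =
[[3, 1, -2],
 [3, -3, -1]]

For real matrices with standard dot products, the defining identity <Ax, y> = <x, A^* y> gives (Ax)^T y = x^T (A^*) y, i.e. x^T A^T y = x^T (A^*) y. Since this holds for all x, y, we must have A^* = A^T. Therefore
A^* =
[[3, 1, -2],
 [3, -3, -1]].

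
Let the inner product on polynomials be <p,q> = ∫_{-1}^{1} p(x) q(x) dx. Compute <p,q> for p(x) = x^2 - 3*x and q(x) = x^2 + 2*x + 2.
<p,q> = -34/15

Expand the product: p(x)·q(x) = x^4 - x^3 - 4*x^2 - 6*x.
∫_{-1}^{1} of each monomial x^k gives [2/(k+1) if k even, 0 if k odd]. Integrating term-by-term (or equivalently evaluating the antiderivative F(x) = x^5/5 - x^4/4 - 4*x^3/3 - 3*x^2 at the endpoints):
  F(1) − F(−1) = -263/60 − (-127/60) = -34/15.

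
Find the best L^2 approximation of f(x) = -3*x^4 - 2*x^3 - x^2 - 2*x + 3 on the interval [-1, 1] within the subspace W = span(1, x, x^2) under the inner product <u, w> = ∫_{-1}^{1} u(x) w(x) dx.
g(x) = -25*x^2/7 - 16*x/5 + 114/35

The best approximation g ∈ W is the orthogonal projection of f onto W. Writing g = a_0 + a_1 x + a_2 x^2, the coefficients solve the normal equations G · a = b where
  G_{ij} = <φ_i, φ_j> and b_i = <f, φ_i>, with φ_0 = 1, φ_1 = x, φ_2 = x^2.
G =
  [2, 0, 2/3]
  [0, 2/3, 0]
  [2/3, 0, 2/5],
b = (62/15, -32/15, 26/35).
Solving gives a_0 = 114/35, a_1 = -16/5, a_2 = -25/7, so
  g(x) = -25*x^2/7 - 16*x/5 + 114/35.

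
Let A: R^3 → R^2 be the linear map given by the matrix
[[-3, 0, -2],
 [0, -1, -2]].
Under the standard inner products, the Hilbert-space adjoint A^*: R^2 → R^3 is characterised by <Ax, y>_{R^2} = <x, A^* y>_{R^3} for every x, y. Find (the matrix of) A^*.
A^* = A^T =
[[-3, 0],
 [0, -1],
 [-2, -2]]

For real matrices with standard dot products, the defining identity <Ax, y> = <x, A^* y> gives (Ax)^T y = x^T (A^*) y, i.e. x^T A^T y = x^T (A^*) y. Since this holds for all x, y, we must have A^* = A^T. Therefore
A^* =
[[-3, 0],
 [0, -1],
 [-2, -2]].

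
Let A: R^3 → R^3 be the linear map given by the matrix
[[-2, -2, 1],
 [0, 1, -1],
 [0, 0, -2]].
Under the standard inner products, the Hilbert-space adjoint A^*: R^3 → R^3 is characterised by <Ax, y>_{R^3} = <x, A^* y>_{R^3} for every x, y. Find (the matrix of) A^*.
A^* = A^T =
[[-2, 0, 0],
 [-2, 1, 0],
 [1, -1, -2]]

For real matrices with standard dot products, the defining identity <Ax, y> = <x, A^* y> gives (Ax)^T y = x^T (A^*) y, i.e. x^T A^T y = x^T (A^*) y. Since this holds for all x, y, we must have A^* = A^T. Therefore
A^* =
[[-2, 0, 0],
 [-2, 1, 0],
 [1, -1, -2]].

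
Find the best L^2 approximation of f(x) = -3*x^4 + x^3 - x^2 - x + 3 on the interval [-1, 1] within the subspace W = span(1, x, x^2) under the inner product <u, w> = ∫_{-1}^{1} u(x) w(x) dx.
g(x) = -25*x^2/7 - 2*x/5 + 114/35

The best approximation g ∈ W is the orthogonal projection of f onto W. Writing g = a_0 + a_1 x + a_2 x^2, the coefficients solve the normal equations G · a = b where
  G_{ij} = <φ_i, φ_j> and b_i = <f, φ_i>, with φ_0 = 1, φ_1 = x, φ_2 = x^2.
G =
  [2, 0, 2/3]
  [0, 2/3, 0]
  [2/3, 0, 2/5],
b = (62/15, -4/15, 26/35).
Solving gives a_0 = 114/35, a_1 = -2/5, a_2 = -25/7, so
  g(x) = -25*x^2/7 - 2*x/5 + 114/35.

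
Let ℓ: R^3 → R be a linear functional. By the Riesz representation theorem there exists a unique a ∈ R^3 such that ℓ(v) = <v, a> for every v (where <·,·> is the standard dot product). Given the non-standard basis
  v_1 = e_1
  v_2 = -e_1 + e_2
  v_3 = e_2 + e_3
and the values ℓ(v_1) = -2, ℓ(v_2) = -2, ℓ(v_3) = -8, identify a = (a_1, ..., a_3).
a = (-2, -4, -4)

Write a = (a_1, ..., a_3) in the standard basis. For each basis vector v_i, ℓ(v_i) = <v_i, a> is a linear equation in the a_j's. Collect the n equations into a matrix system V a = ℓ, where row i of V is v_i (expressed in the standard basis). Since V is invertible (lower-triangular with 1s on the diagonal, up to permutation), solve by back-substitution:
  V =
[[1, 0, 0],
 [-1, 1, 0],
 [0, 1, 1]]
  V a = (-2, -2, -8)
Solving gives a = (-2, -4, -4).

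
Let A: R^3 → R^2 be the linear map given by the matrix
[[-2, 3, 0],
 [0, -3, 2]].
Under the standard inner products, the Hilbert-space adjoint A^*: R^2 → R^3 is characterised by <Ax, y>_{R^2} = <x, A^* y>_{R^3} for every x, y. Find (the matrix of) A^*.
A^* = A^T =
[[-2, 0],
 [3, -3],
 [0, 2]]

For real matrices with standard dot products, the defining identity <Ax, y> = <x, A^* y> gives (Ax)^T y = x^T (A^*) y, i.e. x^T A^T y = x^T (A^*) y. Since this holds for all x, y, we must have A^* = A^T. Therefore
A^* =
[[-2, 0],
 [3, -3],
 [0, 2]].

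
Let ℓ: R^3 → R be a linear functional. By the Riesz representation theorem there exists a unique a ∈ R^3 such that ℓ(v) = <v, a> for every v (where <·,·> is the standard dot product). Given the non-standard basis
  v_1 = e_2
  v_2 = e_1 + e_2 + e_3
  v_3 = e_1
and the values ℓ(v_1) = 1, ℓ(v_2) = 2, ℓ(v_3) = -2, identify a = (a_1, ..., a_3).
a = (-2, 1, 3)

Write a = (a_1, ..., a_3) in the standard basis. For each basis vector v_i, ℓ(v_i) = <v_i, a> is a linear equation in the a_j's. Collect the n equations into a matrix system V a = ℓ, where row i of V is v_i (expressed in the standard basis). Since V is invertible (lower-triangular with 1s on the diagonal, up to permutation), solve by back-substitution:
  V =
[[0, 1, 0],
 [1, 1, 1],
 [1, 0, 0]]
  V a = (1, 2, -2)
Solving gives a = (-2, 1, 3).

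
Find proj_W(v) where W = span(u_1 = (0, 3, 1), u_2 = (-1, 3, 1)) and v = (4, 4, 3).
proj_W(v) = (4, 9/2, 3/2)

Set up U = [u_1 | ... | u_2] ∈ R^(3×2). The projector onto W = col(U) is P = U (U^T U)^(-1) U^T.
Compute U^T U =
  [10, 10]
  [10, 11],
and U^T v = (15, 11).
Solve U^T U · c = U^T v for the coefficients: c = (11/2, -4). The projection is proj_W(v) = U c.
Check: (v - proj_W(v)) · u_1 = 0  (should be 0).
Check: (v - proj_W(v)) · u_2 = 0  (should be 0).
Result: proj_W(v) = (4, 9/2, 3/2).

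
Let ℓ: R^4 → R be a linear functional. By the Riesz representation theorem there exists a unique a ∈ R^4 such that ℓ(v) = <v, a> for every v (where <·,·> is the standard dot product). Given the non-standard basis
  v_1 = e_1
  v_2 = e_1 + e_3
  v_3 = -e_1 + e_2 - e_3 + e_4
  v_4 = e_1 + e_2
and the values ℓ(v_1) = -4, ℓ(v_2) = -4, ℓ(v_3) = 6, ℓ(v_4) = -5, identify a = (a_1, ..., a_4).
a = (-4, -1, 0, 3)

Write a = (a_1, ..., a_4) in the standard basis. For each basis vector v_i, ℓ(v_i) = <v_i, a> is a linear equation in the a_j's. Collect the n equations into a matrix system V a = ℓ, where row i of V is v_i (expressed in the standard basis). Since V is invertible (lower-triangular with 1s on the diagonal, up to permutation), solve by back-substitution:
  V =
[[1, 0, 0, 0],
 [1, 0, 1, 0],
 [-1, 1, -1, 1],
 [1, 1, 0, 0]]
  V a = (-4, -4, 6, -5)
Solving gives a = (-4, -1, 0, 3).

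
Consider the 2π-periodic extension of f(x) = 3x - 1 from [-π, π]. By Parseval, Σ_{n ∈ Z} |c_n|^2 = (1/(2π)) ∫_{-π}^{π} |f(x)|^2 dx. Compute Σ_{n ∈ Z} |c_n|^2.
Σ |c_n|^2 = 3π^2 + 1

Expand and integrate term by term over [-π, π]:
  ∫ (3x)^2 dx = 9·(2π^3/3); ∫ 2·3·(-1)·x dx = 0 (odd integrand); ∫ (-1)^2 dx = 1·2π.
So (1/(2π)) ∫_{-π}^{π} (3x - 1)^2 dx = 9π^2/3 + 1 = 3π^2 + 1.
Parseval ⇒ Σ |c_n|^2 = 3π^2 + 1.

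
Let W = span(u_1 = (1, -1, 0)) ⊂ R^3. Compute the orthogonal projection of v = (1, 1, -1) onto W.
proj_W(v) = (0, 0, 0)

Set up U = [u_1 | ... | u_1] ∈ R^(3×1). The projector onto W = col(U) is P = U (U^T U)^(-1) U^T.
Compute U^T U =
  [2],
and U^T v = (0).
Solve U^T U · c = U^T v for the coefficients: c = (0). The projection is proj_W(v) = U c.
Check: (v - proj_W(v)) · u_1 = 0  (should be 0).
Result: proj_W(v) = (0, 0, 0).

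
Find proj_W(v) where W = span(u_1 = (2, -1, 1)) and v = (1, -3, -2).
proj_W(v) = (1, -1/2, 1/2)

Set up U = [u_1 | ... | u_1] ∈ R^(3×1). The projector onto W = col(U) is P = U (U^T U)^(-1) U^T.
Compute U^T U =
  [6],
and U^T v = (3).
Solve U^T U · c = U^T v for the coefficients: c = (1/2). The projection is proj_W(v) = U c.
Check: (v - proj_W(v)) · u_1 = 0  (should be 0).
Result: proj_W(v) = (1, -1/2, 1/2).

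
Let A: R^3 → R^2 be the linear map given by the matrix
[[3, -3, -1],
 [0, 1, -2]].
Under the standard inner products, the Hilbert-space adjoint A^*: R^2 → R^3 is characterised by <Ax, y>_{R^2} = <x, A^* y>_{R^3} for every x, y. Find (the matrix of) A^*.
A^* = A^T =
[[3, 0],
 [-3, 1],
 [-1, -2]]

For real matrices with standard dot products, the defining identity <Ax, y> = <x, A^* y> gives (Ax)^T y = x^T (A^*) y, i.e. x^T A^T y = x^T (A^*) y. Since this holds for all x, y, we must have A^* = A^T. Therefore
A^* =
[[3, 0],
 [-3, 1],
 [-1, -2]].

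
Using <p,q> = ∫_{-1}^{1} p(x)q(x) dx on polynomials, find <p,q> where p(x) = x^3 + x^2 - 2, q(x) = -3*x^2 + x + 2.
<p,q> = -52/15

Expand the product: p(x)·q(x) = -3*x^5 - 2*x^4 + 3*x^3 + 8*x^2 - 2*x - 4.
∫_{-1}^{1} of each monomial x^k gives [2/(k+1) if k even, 0 if k odd]. Integrating term-by-term (or equivalently evaluating the antiderivative F(x) = -x^6/2 - 2*x^5/5 + 3*x^4/4 + 8*x^3/3 - x^2 - 4*x at the endpoints):
  F(1) − F(−1) = -149/60 − (59/60) = -52/15.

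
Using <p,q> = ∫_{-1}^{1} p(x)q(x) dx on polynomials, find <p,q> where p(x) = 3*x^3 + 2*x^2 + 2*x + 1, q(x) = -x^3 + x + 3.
<p,q> = 1142/105

Expand the product: p(x)·q(x) = -3*x^6 - 2*x^5 + x^4 + 10*x^3 + 8*x^2 + 7*x + 3.
∫_{-1}^{1} of each monomial x^k gives [2/(k+1) if k even, 0 if k odd]. Integrating term-by-term (or equivalently evaluating the antiderivative F(x) = -3*x^7/7 - x^6/3 + x^5/5 + 5*x^4/2 + 8*x^3/3 + 7*x^2/2 + 3*x at the endpoints):
  F(1) − F(−1) = 1166/105 − (8/35) = 1142/105.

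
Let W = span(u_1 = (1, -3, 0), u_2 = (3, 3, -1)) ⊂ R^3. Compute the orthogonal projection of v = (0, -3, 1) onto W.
proj_W(v) = (-27/154, -471/154, 23/77)

Set up U = [u_1 | ... | u_2] ∈ R^(3×2). The projector onto W = col(U) is P = U (U^T U)^(-1) U^T.
Compute U^T U =
  [10, -6]
  [-6, 19],
and U^T v = (9, -10).
Solve U^T U · c = U^T v for the coefficients: c = (111/154, -23/77). The projection is proj_W(v) = U c.
Check: (v - proj_W(v)) · u_1 = 0  (should be 0).
Check: (v - proj_W(v)) · u_2 = 0  (should be 0).
Result: proj_W(v) = (-27/154, -471/154, 23/77).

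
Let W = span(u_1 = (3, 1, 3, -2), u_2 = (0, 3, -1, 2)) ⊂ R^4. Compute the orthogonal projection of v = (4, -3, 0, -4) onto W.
proj_W(v) = (5/3, -47/18, 49/18, -29/9)

Set up U = [u_1 | ... | u_2] ∈ R^(4×2). The projector onto W = col(U) is P = U (U^T U)^(-1) U^T.
Compute U^T U =
  [23, -4]
  [-4, 14],
and U^T v = (17, -17).
Solve U^T U · c = U^T v for the coefficients: c = (5/9, -19/18). The projection is proj_W(v) = U c.
Check: (v - proj_W(v)) · u_1 = 0  (should be 0).
Check: (v - proj_W(v)) · u_2 = 0  (should be 0).
Result: proj_W(v) = (5/3, -47/18, 49/18, -29/9).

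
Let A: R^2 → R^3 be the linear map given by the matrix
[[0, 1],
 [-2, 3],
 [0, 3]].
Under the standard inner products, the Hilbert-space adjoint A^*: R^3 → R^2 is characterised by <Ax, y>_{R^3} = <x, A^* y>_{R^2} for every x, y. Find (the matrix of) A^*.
A^* = A^T =
[[0, -2, 0],
 [1, 3, 3]]

For real matrices with standard dot products, the defining identity <Ax, y> = <x, A^* y> gives (Ax)^T y = x^T (A^*) y, i.e. x^T A^T y = x^T (A^*) y. Since this holds for all x, y, we must have A^* = A^T. Therefore
A^* =
[[0, -2, 0],
 [1, 3, 3]].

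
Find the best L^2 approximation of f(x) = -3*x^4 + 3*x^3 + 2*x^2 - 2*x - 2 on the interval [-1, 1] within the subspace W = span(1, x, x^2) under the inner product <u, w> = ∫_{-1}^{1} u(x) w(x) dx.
g(x) = -4*x^2/7 - x/5 - 61/35

The best approximation g ∈ W is the orthogonal projection of f onto W. Writing g = a_0 + a_1 x + a_2 x^2, the coefficients solve the normal equations G · a = b where
  G_{ij} = <φ_i, φ_j> and b_i = <f, φ_i>, with φ_0 = 1, φ_1 = x, φ_2 = x^2.
G =
  [2, 0, 2/3]
  [0, 2/3, 0]
  [2/3, 0, 2/5],
b = (-58/15, -2/15, -146/105).
Solving gives a_0 = -61/35, a_1 = -1/5, a_2 = -4/7, so
  g(x) = -4*x^2/7 - x/5 - 61/35.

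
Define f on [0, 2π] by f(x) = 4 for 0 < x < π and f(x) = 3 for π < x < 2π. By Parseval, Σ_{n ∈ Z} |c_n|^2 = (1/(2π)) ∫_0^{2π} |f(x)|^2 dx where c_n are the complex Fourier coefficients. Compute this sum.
Σ |c_n|^2 = 25/2

Parseval equates the L^2 energy of f (normalised by 1/(2π)) with the ℓ^2 sum of its Fourier coefficients: (1/(2π)) ∫_0^{2π} |f|^2 = Σ |c_n|^2.
Compute the left side: (1/(2π)) [∫_0^π 4^2 dx + ∫_π^{2π} 3^2 dx] = (1/(2π)) · (16π + 9π) = (16 + 9)/2 = 25/2.
So Σ_{n ∈ Z} |c_n|^2 = 25/2.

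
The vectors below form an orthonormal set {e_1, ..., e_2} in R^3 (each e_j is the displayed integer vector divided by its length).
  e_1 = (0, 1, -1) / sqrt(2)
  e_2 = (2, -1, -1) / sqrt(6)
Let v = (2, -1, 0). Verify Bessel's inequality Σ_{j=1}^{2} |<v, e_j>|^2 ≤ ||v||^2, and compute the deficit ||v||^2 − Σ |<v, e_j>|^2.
Σ |<v, e_j>|^2 = 14/3; ||v||^2 = 5; deficit = 1/3

Write each e_j = u_j / sqrt(<u_j, u_j>) where u_j is the displayed integer vector. Then <v, e_j> = <v, u_j> / sqrt(<u_j, u_j>), so |<v, e_j>|^2 = <v, u_j>^2 / <u_j, u_j>.
Coefficients: <v, e_1> = -1/sqrt(2), <v, e_2> = 5/sqrt(6).
Square and sum: Σ |<v, e_j>|^2 = 14/3.
Compute ||v||^2 = v·v = 5.
Deficit = 5 − 14/3 = 1/3 ≥ 0, confirming Bessel's inequality. (The deficit equals ||v − Σ <v,e_j> e_j||^2, the squared distance from v to span{e_j}.)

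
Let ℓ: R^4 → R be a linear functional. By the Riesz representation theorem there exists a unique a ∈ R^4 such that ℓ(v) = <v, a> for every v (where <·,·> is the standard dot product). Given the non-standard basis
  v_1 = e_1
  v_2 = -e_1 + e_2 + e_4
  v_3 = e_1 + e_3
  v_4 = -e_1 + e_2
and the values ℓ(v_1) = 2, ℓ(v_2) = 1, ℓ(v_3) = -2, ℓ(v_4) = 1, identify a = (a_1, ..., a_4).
a = (2, 3, -4, 0)

Write a = (a_1, ..., a_4) in the standard basis. For each basis vector v_i, ℓ(v_i) = <v_i, a> is a linear equation in the a_j's. Collect the n equations into a matrix system V a = ℓ, where row i of V is v_i (expressed in the standard basis). Since V is invertible (lower-triangular with 1s on the diagonal, up to permutation), solve by back-substitution:
  V =
[[1, 0, 0, 0],
 [-1, 1, 0, 1],
 [1, 0, 1, 0],
 [-1, 1, 0, 0]]
  V a = (2, 1, -2, 1)
Solving gives a = (2, 3, -4, 0).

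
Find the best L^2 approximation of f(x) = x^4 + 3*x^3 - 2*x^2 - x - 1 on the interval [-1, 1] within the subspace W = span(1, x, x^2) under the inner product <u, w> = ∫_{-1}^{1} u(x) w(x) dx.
g(x) = -8*x^2/7 + 4*x/5 - 38/35

The best approximation g ∈ W is the orthogonal projection of f onto W. Writing g = a_0 + a_1 x + a_2 x^2, the coefficients solve the normal equations G · a = b where
  G_{ij} = <φ_i, φ_j> and b_i = <f, φ_i>, with φ_0 = 1, φ_1 = x, φ_2 = x^2.
G =
  [2, 0, 2/3]
  [0, 2/3, 0]
  [2/3, 0, 2/5],
b = (-44/15, 8/15, -124/105).
Solving gives a_0 = -38/35, a_1 = 4/5, a_2 = -8/7, so
  g(x) = -8*x^2/7 + 4*x/5 - 38/35.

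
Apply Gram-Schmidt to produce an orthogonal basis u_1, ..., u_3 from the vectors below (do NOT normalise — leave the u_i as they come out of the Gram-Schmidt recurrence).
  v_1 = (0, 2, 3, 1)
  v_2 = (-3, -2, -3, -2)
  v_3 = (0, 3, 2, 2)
Orthogonal basis:
  u_1 = (0, 2, 3, 1)
  u_2 = (-3, 1/7, 3/14, -13/14)
  u_3 = (-42/139, 141/139, -136/139, 126/139)

Apply the Gram-Schmidt recurrence
  u_1 = v_1
  u_i = v_i − Σ_{j<i} ((v_i · u_j) / (u_j · u_j)) · u_j.

Step by step this gives:
  u_1 = (0, 2, 3, 1)
  u_2 = (-3, 1/7, 3/14, -13/14)
  u_3 = (-42/139, 141/139, -136/139, 126/139)

Orthogonality check:
  u_2 · u_1 = 0 (should be 0)
  u_3 · u_1 = 0 (should be 0)
  u_3 · u_2 = 0 (should be 0)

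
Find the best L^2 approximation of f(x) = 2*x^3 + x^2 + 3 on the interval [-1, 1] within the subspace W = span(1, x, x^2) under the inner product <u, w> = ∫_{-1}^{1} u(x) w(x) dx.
g(x) = x^2 + 6*x/5 + 3

The best approximation g ∈ W is the orthogonal projection of f onto W. Writing g = a_0 + a_1 x + a_2 x^2, the coefficients solve the normal equations G · a = b where
  G_{ij} = <φ_i, φ_j> and b_i = <f, φ_i>, with φ_0 = 1, φ_1 = x, φ_2 = x^2.
G =
  [2, 0, 2/3]
  [0, 2/3, 0]
  [2/3, 0, 2/5],
b = (20/3, 4/5, 12/5).
Solving gives a_0 = 3, a_1 = 6/5, a_2 = 1, so
  g(x) = x^2 + 6*x/5 + 3.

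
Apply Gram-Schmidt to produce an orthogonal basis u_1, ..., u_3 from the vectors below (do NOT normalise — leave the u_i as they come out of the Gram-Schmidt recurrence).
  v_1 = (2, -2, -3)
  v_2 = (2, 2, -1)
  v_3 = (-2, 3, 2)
Orthogonal basis:
  u_1 = (2, -2, -3)
  u_2 = (28/17, 40/17, -8/17)
  u_3 = (-2/3, 1/3, -2/3)

Apply the Gram-Schmidt recurrence
  u_1 = v_1
  u_i = v_i − Σ_{j<i} ((v_i · u_j) / (u_j · u_j)) · u_j.

Step by step this gives:
  u_1 = (2, -2, -3)
  u_2 = (28/17, 40/17, -8/17)
  u_3 = (-2/3, 1/3, -2/3)

Orthogonality check:
  u_2 · u_1 = 0 (should be 0)
  u_3 · u_1 = 0 (should be 0)
  u_3 · u_2 = 0 (should be 0)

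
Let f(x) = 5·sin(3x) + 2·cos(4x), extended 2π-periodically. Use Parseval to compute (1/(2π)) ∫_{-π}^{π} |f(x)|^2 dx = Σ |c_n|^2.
Σ |c_n|^2 = 29/2

Expand |f|^2 and use orthogonality of {sin(nx), cos(mx)} on [-π, π]:
  ∫_{-π}^{π} sin(nx)^2 dx = π, ∫ cos(mx)^2 dx = π, and cross terms integrate to 0.
So ∫_{-π}^{π} f(x)^2 dx = 5^2 · π + 2^2 · π = (25 + 4)π.
Divide by 2π: (25 + 4)/2 = 29/2.
By Parseval, this equals Σ |c_n|^2.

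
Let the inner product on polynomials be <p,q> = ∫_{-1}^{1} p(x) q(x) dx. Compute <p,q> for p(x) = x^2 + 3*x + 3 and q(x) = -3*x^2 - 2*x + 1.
<p,q> = -68/15

Expand the product: p(x)·q(x) = -3*x^4 - 11*x^3 - 14*x^2 - 3*x + 3.
∫_{-1}^{1} of each monomial x^k gives [2/(k+1) if k even, 0 if k odd]. Integrating term-by-term (or equivalently evaluating the antiderivative F(x) = -3*x^5/5 - 11*x^4/4 - 14*x^3/3 - 3*x^2/2 + 3*x at the endpoints):
  F(1) − F(−1) = -391/60 − (-119/60) = -68/15.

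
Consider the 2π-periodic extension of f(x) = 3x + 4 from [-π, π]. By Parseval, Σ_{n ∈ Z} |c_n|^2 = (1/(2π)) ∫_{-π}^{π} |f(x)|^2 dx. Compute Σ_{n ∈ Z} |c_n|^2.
Σ |c_n|^2 = 3π^2 + 16

Expand and integrate term by term over [-π, π]:
  ∫ (3x)^2 dx = 9·(2π^3/3); ∫ 2·3·(4)·x dx = 0 (odd integrand); ∫ 4^2 dx = 16·2π.
So (1/(2π)) ∫_{-π}^{π} (3x + 4)^2 dx = 9π^2/3 + 16 = 3π^2 + 16.
Parseval ⇒ Σ |c_n|^2 = 3π^2 + 16.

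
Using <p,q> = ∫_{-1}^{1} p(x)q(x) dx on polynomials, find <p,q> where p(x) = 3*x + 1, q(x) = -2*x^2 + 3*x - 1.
<p,q> = 8/3

Expand the product: p(x)·q(x) = -6*x^3 + 7*x^2 - 1.
∫_{-1}^{1} of each monomial x^k gives [2/(k+1) if k even, 0 if k odd]. Integrating term-by-term (or equivalently evaluating the antiderivative F(x) = -3*x^4/2 + 7*x^3/3 - x at the endpoints):
  F(1) − F(−1) = -1/6 − (-17/6) = 8/3.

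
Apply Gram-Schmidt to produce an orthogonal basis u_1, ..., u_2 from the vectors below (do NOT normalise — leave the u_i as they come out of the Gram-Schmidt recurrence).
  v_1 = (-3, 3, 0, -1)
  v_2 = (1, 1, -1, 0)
Orthogonal basis:
  u_1 = (-3, 3, 0, -1)
  u_2 = (1, 1, -1, 0)

Apply the Gram-Schmidt recurrence
  u_1 = v_1
  u_i = v_i − Σ_{j<i} ((v_i · u_j) / (u_j · u_j)) · u_j.

Step by step this gives:
  u_1 = (-3, 3, 0, -1)
  u_2 = (1, 1, -1, 0)

Orthogonality check:
  u_2 · u_1 = 0 (should be 0)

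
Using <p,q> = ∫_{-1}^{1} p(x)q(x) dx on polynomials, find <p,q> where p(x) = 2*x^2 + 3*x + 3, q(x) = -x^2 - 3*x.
<p,q> = -44/5

Expand the product: p(x)·q(x) = -2*x^4 - 9*x^3 - 12*x^2 - 9*x.
∫_{-1}^{1} of each monomial x^k gives [2/(k+1) if k even, 0 if k odd]. Integrating term-by-term (or equivalently evaluating the antiderivative F(x) = -2*x^5/5 - 9*x^4/4 - 4*x^3 - 9*x^2/2 at the endpoints):
  F(1) − F(−1) = -223/20 − (-47/20) = -44/5.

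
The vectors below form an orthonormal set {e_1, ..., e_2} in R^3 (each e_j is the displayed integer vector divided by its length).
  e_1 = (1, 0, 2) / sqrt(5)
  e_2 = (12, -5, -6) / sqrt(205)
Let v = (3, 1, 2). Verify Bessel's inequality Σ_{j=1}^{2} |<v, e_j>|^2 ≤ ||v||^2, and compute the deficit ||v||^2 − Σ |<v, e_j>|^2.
Σ |<v, e_j>|^2 = 474/41; ||v||^2 = 14; deficit = 100/41

Write each e_j = u_j / sqrt(<u_j, u_j>) where u_j is the displayed integer vector. Then <v, e_j> = <v, u_j> / sqrt(<u_j, u_j>), so |<v, e_j>|^2 = <v, u_j>^2 / <u_j, u_j>.
Coefficients: <v, e_1> = 7/sqrt(5), <v, e_2> = 19/sqrt(205).
Square and sum: Σ |<v, e_j>|^2 = 474/41.
Compute ||v||^2 = v·v = 14.
Deficit = 14 − 474/41 = 100/41 ≥ 0, confirming Bessel's inequality. (The deficit equals ||v − Σ <v,e_j> e_j||^2, the squared distance from v to span{e_j}.)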